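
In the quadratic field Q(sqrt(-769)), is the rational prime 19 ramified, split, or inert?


K = Q(sqrt(-769)). Since d mod 4 = 3, disc(K) = -3076.
Check p | disc: -3076 mod 19 = 2.
p does not divide disc. Compute Legendre symbol (d/p):
10^((19-1)/2) mod 19 = -1
(d/p) = -1, so p is inert: (p) stays prime with e=1, f=2, g=1.
Therefore p is inert.

inert


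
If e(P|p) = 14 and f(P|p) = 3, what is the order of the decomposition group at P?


|D_P| = e * f
= 14 * 3
= 42

42


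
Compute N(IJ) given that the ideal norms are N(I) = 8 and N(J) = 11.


N(IJ) = N(I) * N(J)
= 8 * 11
= 88

88


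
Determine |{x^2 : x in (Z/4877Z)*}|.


For prime p, the number of non-zero quadratic residues is (p-1)/2.
= (4877-1)/2
= 2438

2438


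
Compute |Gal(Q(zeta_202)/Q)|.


|Gal(Q(zeta_202)/Q)| = phi(202)
= 100

100


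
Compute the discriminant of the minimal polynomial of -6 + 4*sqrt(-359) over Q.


The element -6 + 4*sqrt(-359) has minimal polynomial:
x^2 + 12*x + 5780
Discriminant = (12)^2 - 4*(5780)
= 144 - 23120
= -22976

-22976


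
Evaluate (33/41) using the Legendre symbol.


p = 41 is prime, so compute (33/41) with the reciprocity algorithm (Jacobi-symbol steps: pull out 2s via (2/n), flip via reciprocity, reduce):
  reciprocity: (33/41) -> +(41/33)
  reduce: (8/33)
  pull out 2: (2/33) = +1  (since 33 mod 8 = 1)
  pull out 2: (2/33) = +1  (since 33 mod 8 = 1)
  pull out 2: (2/33) = +1  (since 33 mod 8 = 1)
  (1/33) = 1
Product of signs = 1
(33/41) = 1

1


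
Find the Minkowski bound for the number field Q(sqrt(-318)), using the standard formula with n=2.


d = -318, d mod 4 = 2, so disc(K) = 4d = -1272; |disc(K)| = 1272
Imaginary quadratic field, so n = 2, s = r2 = 1, r1 = 0
M = (n!/n^n) * (4/pi)^s * sqrt(|disc(K)|) = (2!/2^2) * (4/pi)^1 * sqrt(1272)
= 0.5 * 1.273240 * 35.665109
= 22.7051

22.7051


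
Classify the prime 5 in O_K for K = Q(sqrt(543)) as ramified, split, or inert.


K = Q(sqrt(543)). Since d mod 4 = 3, disc(K) = 2172.
Check p | disc: 2172 mod 5 = 2.
p does not divide disc. Compute Legendre symbol (d/p):
3^((5-1)/2) mod 5 = -1
(d/p) = -1, so p is inert: (p) stays prime with e=1, f=2, g=1.
Therefore p is inert.

inert


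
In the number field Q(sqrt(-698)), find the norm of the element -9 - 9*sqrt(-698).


N(a + b*sqrt(d)) = a^2 - d*b^2
= (-9)^2 - (-698)*(-9)^2
= 81 + 56538
= 56619

56619


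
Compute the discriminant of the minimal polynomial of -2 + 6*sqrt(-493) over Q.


The element -2 + 6*sqrt(-493) has minimal polynomial:
x^2 + 4*x + 17752
Discriminant = (4)^2 - 4*(17752)
= 16 - 71008
= -70992

-70992


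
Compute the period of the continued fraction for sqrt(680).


Run the CF algorithm for sqrt(680).
a_0 = floor(sqrt(680)) = 26; set m_0=0, q_0=1.
Recurrence: m' = q*a - m,  q' = (d - m'^2)/q,  a' = floor((a_0 + m')/q').
  step 1: m=26, q=4, a=13
  step 2: m=26, q=1, a=52
a_2 = 2*a_0 = 52, so the period closes here.
sqrt(680) = [26; 13, 52]
Period length = 2

2


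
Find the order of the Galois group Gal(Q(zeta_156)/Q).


|Gal(Q(zeta_156)/Q)| = phi(156)
= 48

48


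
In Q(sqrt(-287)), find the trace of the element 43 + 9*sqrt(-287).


Tr(a + b*sqrt(d)) = (a + b*sqrt(d)) + (a - b*sqrt(d)) = 2a
= 2 * (43)
= 86

86


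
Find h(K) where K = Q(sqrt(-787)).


K = Q(sqrt(-787)). d mod 4 = 1, so D = disc(K) = d = -787
h(K) equals the number of primitive reduced positive-definite forms (a, b, c) = a*x^2 + b*x*y + c*y^2 with b^2 - 4ac = D,
where reduced means |b| <= a <= c, with b >= 0 whenever |b| = a or a = c, and primitive means gcd(a, b, c) = 1.
Reduced forces 3a^2 <= |D| = 787, so 1 <= a <= 16; b must have the parity of D, and c = (b^2 - D)/(4a) must be an integer >= a.
Enumerate a = 1..16, b in [-a, a]:
  a=1: (1, 1, 197)  [1]
  a=2..6: none
  a=7: (7, -5, 29), (7, 5, 29)  [2]
  a=8..10: none
  a=11: (11, -7, 19), (11, 7, 19)  [2]
  a=12..16: none
Total reduced forms: 1 + 2 + 2 = 5
h = 5

5


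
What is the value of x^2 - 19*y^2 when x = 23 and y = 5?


x^2 - d*y^2
= 23^2 - 19*5^2
= 529 - 475
= 54

54


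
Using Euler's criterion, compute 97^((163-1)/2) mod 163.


p = 163 is prime and the exponent is (p-1)/2 = 81, so by Euler's criterion 97^81 = (97/163) = +1 or -1 mod 163.
Compute by square-and-multiply:
  81 = 64 + 16 + 1 (binary 1010001)
  Repeated squaring mod 163: 97^1 = 97, 97^2 = 118, 97^4 = 69, 97^8 = 34, 97^16 = 15, 97^32 = 62, 97^64 = 95
  97^81 = 97^64 * 97^16 * 97^1 = 95 * 15 * 97 mod 163
    95 * 15 = 1425 = 121 mod 163
    121 * 97 = 11737 = 1 mod 163
  97^81 = 1 mod 163
Result 1: 97 is a quadratic residue mod 163.
97^81 mod 163 = 1

1


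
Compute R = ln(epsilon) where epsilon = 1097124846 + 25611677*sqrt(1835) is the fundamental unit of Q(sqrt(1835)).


epsilon = 1097124846 + 25611677*sqrt(1835)
= 2.1942e+09
R = ln(2.1942e+09)
= 21.5091

21.5091


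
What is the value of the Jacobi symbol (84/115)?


Compute (84/115) via quadratic reciprocity:
  pull out 2: (2/115) = -1  (since 115 mod 8 = 3)
  pull out 2: (2/115) = -1  (since 115 mod 8 = 3)
  reciprocity: (21/115) -> +(115/21)
  reduce: (10/21)
  pull out 2: (2/21) = -1  (since 21 mod 8 = 5)
  reciprocity: (5/21) -> +(21/5)
  reduce: (1/5)
  (1/5) = 1
Product of signs = -1

-1


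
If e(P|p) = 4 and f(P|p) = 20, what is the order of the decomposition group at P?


|D_P| = e * f
= 4 * 20
= 80

80


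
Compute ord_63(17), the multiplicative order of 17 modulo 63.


We want ord_63(17), the smallest k >= 1 with 17^k = 1 mod 63.
n = 63 = 3^2 * 7, phi(63) = 36; the order divides phi(n).
Divisors of 36: 1, 2, 3, 4, 6, 9, 12, 18, 36
Repeated squaring mod 63: 17^1 = 17, 17^2 = 37, 17^4 = 46, 17^8 = 37, 17^16 = 46, 17^32 = 37
Test divisors in increasing order:
  k=1: 17^1 = 17 mod 63
  k=2: 17^2 = 37 mod 63
  k=3: 17^3 = 37 * 17 = 62 mod 63
  k=4: 17^4 = 46 mod 63
  k=6: 17^6 = 46 * 37 = 1 mod 63  <- first divisor giving 1
Order = 6

6


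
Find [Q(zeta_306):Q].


The degree equals Euler's totient phi(306).
306 = 2 * 3^2 * 17
phi(306) = 96

96


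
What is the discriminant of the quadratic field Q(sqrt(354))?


For K = Q(sqrt(d)) with d squarefree: disc(K) = d if d = 1 mod 4, and disc(K) = 4d if d = 2 or 3 mod 4.
Here d = 354, and d mod 4 = 2.
d = 2 mod 4, not 1 (O_K = Z[sqrt(d)]), so disc(K) = 4d = 4 * (354) = 1416

1416


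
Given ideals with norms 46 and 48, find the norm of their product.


N(IJ) = N(I) * N(J)
= 46 * 48
= 2208

2208


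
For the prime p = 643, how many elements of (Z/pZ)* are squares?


For prime p, the number of non-zero quadratic residues is (p-1)/2.
= (643-1)/2
= 321

321


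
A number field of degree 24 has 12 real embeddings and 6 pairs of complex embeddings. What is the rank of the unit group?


By Dirichlet's unit theorem:
rank = r1 + r2 - 1
= 12 + 6 - 1
= 17

17


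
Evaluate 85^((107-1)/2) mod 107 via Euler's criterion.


p = 107 is prime and the exponent is (p-1)/2 = 53, so by Euler's criterion 85^53 = (85/107) = +1 or -1 mod 107.
Compute by square-and-multiply:
  53 = 32 + 16 + 4 + 1 (binary 110101)
  Repeated squaring mod 107: 85^1 = 85, 85^2 = 56, 85^4 = 33, 85^8 = 19, 85^16 = 40, 85^32 = 102
  85^53 = 85^32 * 85^16 * 85^4 * 85^1 = 102 * 40 * 33 * 85 mod 107
    102 * 40 = 4080 = 14 mod 107
    14 * 33 = 462 = 34 mod 107
    34 * 85 = 2890 = 1 mod 107
  85^53 = 1 mod 107
Result 1: 85 is a quadratic residue mod 107.
85^53 mod 107 = 1

1


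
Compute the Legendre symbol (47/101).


p = 101 is prime, so compute (47/101) with the reciprocity algorithm (Jacobi-symbol steps: pull out 2s via (2/n), flip via reciprocity, reduce):
  reciprocity: (47/101) -> +(101/47)
  reduce: (7/47)
  reciprocity: (7/47) -> -(47/7)
  reduce: (5/7)
  reciprocity: (5/7) -> +(7/5)
  reduce: (2/5)
  pull out 2: (2/5) = -1  (since 5 mod 8 = 5)
  (1/5) = 1
Product of signs = 1
(47/101) = 1

1


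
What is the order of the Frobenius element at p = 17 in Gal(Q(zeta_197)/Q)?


The Frobenius at p in Gal(Q(zeta_n)/Q) = (Z/nZ)* is the class of p, so its order is ord_197(17), the smallest k >= 1 with 17^k = 1 mod 197.
n = 197 = 197, phi(197) = 196; the order divides phi(n).
Divisors of 196: 1, 2, 4, 7, 14, 28, 49, 98, 196
Repeated squaring mod 197: 17^1 = 17, 17^2 = 92, 17^4 = 190, 17^8 = 49, 17^16 = 37, 17^32 = 187, 17^64 = 100, 17^128 = 150
Test divisors in increasing order:
  k=1: 17^1 = 17 mod 197
  k=2: 17^2 = 92 mod 197
  k=4: 17^4 = 190 mod 197
  k=7: 17^7 = 190 * 92 * 17 = 84 mod 197
  k=14: 17^14 = 49 * 190 * 92 = 161 mod 197
  k=28: 17^28 = 37 * 49 * 190 = 114 mod 197
  k=49: 17^49 = 187 * 37 * 17 = 14 mod 197
  k=98: 17^98 = 100 * 187 * 92 = 196 mod 197
  k=196: 17^196 = 150 * 100 * 190 = 1 mod 197  <- first divisor giving 1
Order = 196

196


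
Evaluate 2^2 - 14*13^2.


x^2 - d*y^2
= 2^2 - 14*13^2
= 4 - 2366
= -2362

-2362


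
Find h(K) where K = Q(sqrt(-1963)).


K = Q(sqrt(-1963)). d mod 4 = 1, so D = disc(K) = d = -1963
h(K) equals the number of primitive reduced positive-definite forms (a, b, c) = a*x^2 + b*x*y + c*y^2 with b^2 - 4ac = D,
where reduced means |b| <= a <= c, with b >= 0 whenever |b| = a or a = c, and primitive means gcd(a, b, c) = 1.
Reduced forces 3a^2 <= |D| = 1963, so 1 <= a <= 25; b must have the parity of D, and c = (b^2 - D)/(4a) must be an integer >= a.
Enumerate a = 1..25, b in [-a, a]:
  a=1: (1, 1, 491)  [1]
  a=2..6: none
  a=7: (7, -5, 71), (7, 5, 71)  [2]
  a=8..12: none
  a=13: (13, 13, 41)  [1]
  a=14..16: none
  a=17: (17, -3, 29), (17, 3, 29)  [2]
  a=18..25: none
Total reduced forms: 1 + 2 + 1 + 2 = 6
h = 6

6


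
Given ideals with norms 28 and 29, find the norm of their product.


N(IJ) = N(I) * N(J)
= 28 * 29
= 812

812


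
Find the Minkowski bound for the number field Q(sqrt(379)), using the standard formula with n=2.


d = 379, d mod 4 = 3, so disc(K) = 4d = 1516; |disc(K)| = 1516
Real quadratic field, so n = 2, s = r2 = 0, r1 = 2
M = (n!/n^n) * (4/pi)^s * sqrt(|disc(K)|) = (2!/2^2) * (4/pi)^0 * sqrt(1516)
= 0.5 * 1.000000 * 38.935845
= 19.4679

19.4679


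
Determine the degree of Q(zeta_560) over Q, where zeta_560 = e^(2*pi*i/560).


The degree equals Euler's totient phi(560).
560 = 2^4 * 5 * 7
phi(560) = 192

192


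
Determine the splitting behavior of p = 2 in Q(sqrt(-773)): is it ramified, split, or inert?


K = Q(sqrt(-773)). Since d mod 4 = 3, disc(K) = -3092.
Check p | disc: -3092 mod 2 = 0.
p divides disc, so p ramifies: (p) = P^2 with e=2, f=1, g=1.
Therefore p is ramified.

ramified


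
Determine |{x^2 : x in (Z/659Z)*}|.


For prime p, the number of non-zero quadratic residues is (p-1)/2.
= (659-1)/2
= 329

329


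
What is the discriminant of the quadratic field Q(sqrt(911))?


For K = Q(sqrt(d)) with d squarefree: disc(K) = d if d = 1 mod 4, and disc(K) = 4d if d = 2 or 3 mod 4.
Here d = 911, and d mod 4 = 3.
d = 3 mod 4, not 1 (O_K = Z[sqrt(d)]), so disc(K) = 4d = 4 * (911) = 3644

3644


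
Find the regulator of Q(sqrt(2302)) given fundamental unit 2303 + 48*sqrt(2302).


epsilon = 2303 + 48*sqrt(2302)
= 4605.9998
R = ln(4605.9998)
= 8.4351

8.4351


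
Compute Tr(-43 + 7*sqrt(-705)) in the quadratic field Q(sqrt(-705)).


Tr(a + b*sqrt(d)) = (a + b*sqrt(d)) + (a - b*sqrt(d)) = 2a
= 2 * (-43)
= -86

-86


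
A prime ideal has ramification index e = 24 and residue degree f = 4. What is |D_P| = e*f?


|D_P| = e * f
= 24 * 4
= 96

96


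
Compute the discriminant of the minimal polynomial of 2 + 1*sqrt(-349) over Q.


The element 2 + 1*sqrt(-349) has minimal polynomial:
x^2 - 4*x + 353
Discriminant = (-4)^2 - 4*(353)
= 16 - 1412
= -1396

-1396


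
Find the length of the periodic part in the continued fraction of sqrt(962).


Run the CF algorithm for sqrt(962).
a_0 = floor(sqrt(962)) = 31; set m_0=0, q_0=1.
Recurrence: m' = q*a - m,  q' = (d - m'^2)/q,  a' = floor((a_0 + m')/q').
  step 1: m=31, q=1, a=62
a_1 = 2*a_0 = 62, so the period closes here.
sqrt(962) = [31; 62]
Period length = 1

1


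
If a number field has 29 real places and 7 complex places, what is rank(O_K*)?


By Dirichlet's unit theorem:
rank = r1 + r2 - 1
= 29 + 7 - 1
= 35

35


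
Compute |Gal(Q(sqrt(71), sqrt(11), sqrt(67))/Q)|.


The 3 square roots of distinct primes are multiplicatively independent over Q,
so [K:Q] = 2^3 and Gal(K/Q) is isomorphic to (Z/2Z)^3.
|Gal| = 2^3 = 8

8


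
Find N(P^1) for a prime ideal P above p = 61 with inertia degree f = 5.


N(P^a) = p^(a*f)
= 61^(1*5)
= 61^5
= 844596301

844596301


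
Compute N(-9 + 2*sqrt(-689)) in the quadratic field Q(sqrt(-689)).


N(a + b*sqrt(d)) = a^2 - d*b^2
= (-9)^2 - (-689)*(2)^2
= 81 + 2756
= 2837

2837


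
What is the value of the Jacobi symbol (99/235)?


Compute (99/235) via quadratic reciprocity:
  reciprocity: (99/235) -> -(235/99)
  reduce: (37/99)
  reciprocity: (37/99) -> +(99/37)
  reduce: (25/37)
  reciprocity: (25/37) -> +(37/25)
  reduce: (12/25)
  pull out 2: (2/25) = +1  (since 25 mod 8 = 1)
  pull out 2: (2/25) = +1  (since 25 mod 8 = 1)
  reciprocity: (3/25) -> +(25/3)
  reduce: (1/3)
  (1/3) = 1
Product of signs = -1

-1


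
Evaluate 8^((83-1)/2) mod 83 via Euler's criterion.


p = 83 is prime and the exponent is (p-1)/2 = 41, so by Euler's criterion 8^41 = (8/83) = +1 or -1 mod 83.
Compute by square-and-multiply:
  41 = 32 + 8 + 1 (binary 101001)
  Repeated squaring mod 83: 8^1 = 8, 8^2 = 64, 8^4 = 29, 8^8 = 11, 8^16 = 38, 8^32 = 33
  8^41 = 8^32 * 8^8 * 8^1 = 33 * 11 * 8 mod 83
    33 * 11 = 363 = 31 mod 83
    31 * 8 = 248 = 82 mod 83
  8^41 = 82 mod 83
Result 82 = p - 1 = -1 mod 83: 8 is a quadratic non-residue mod 83. As a residue in [0, p-1] the value is 82.
8^41 mod 83 = 82

82


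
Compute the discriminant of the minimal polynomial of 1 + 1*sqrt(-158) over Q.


The element 1 + 1*sqrt(-158) has minimal polynomial:
x^2 - 2*x + 159
Discriminant = (-2)^2 - 4*(159)
= 4 - 636
= -632

-632


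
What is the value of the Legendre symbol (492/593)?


p = 593 is prime, so compute (492/593) with the reciprocity algorithm (Jacobi-symbol steps: pull out 2s via (2/n), flip via reciprocity, reduce):
  pull out 2: (2/593) = +1  (since 593 mod 8 = 1)
  pull out 2: (2/593) = +1  (since 593 mod 8 = 1)
  reciprocity: (123/593) -> +(593/123)
  reduce: (101/123)
  reciprocity: (101/123) -> +(123/101)
  reduce: (22/101)
  pull out 2: (2/101) = -1  (since 101 mod 8 = 5)
  reciprocity: (11/101) -> +(101/11)
  reduce: (2/11)
  pull out 2: (2/11) = -1  (since 11 mod 8 = 3)
  (1/11) = 1
Product of signs = 1
(492/593) = 1

1


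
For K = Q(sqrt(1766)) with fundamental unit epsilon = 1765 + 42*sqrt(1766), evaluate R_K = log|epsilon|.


epsilon = 1765 + 42*sqrt(1766)
= 3529.9997
R = ln(3529.9997)
= 8.1691

8.1691


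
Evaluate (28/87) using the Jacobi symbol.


Compute (28/87) via quadratic reciprocity:
  pull out 2: (2/87) = +1  (since 87 mod 8 = 7)
  pull out 2: (2/87) = +1  (since 87 mod 8 = 7)
  reciprocity: (7/87) -> -(87/7)
  reduce: (3/7)
  reciprocity: (3/7) -> -(7/3)
  reduce: (1/3)
  (1/3) = 1
Product of signs = 1

1


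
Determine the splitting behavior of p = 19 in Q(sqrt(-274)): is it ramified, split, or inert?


K = Q(sqrt(-274)). Since d mod 4 = 2, disc(K) = -1096.
Check p | disc: -1096 mod 19 = 6.
p does not divide disc. Compute Legendre symbol (d/p):
11^((19-1)/2) mod 19 = 1
(d/p) = 1, so p splits: (p) = P*P' with e=1, f=1, g=2.
Therefore p is split.

split


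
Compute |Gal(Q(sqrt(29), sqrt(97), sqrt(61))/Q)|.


The 3 square roots of distinct primes are multiplicatively independent over Q,
so [K:Q] = 2^3 and Gal(K/Q) is isomorphic to (Z/2Z)^3.
|Gal| = 2^3 = 8

8


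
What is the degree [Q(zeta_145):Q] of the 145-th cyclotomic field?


The degree equals Euler's totient phi(145).
145 = 5 * 29
phi(145) = 112

112


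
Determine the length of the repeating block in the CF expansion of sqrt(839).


Run the CF algorithm for sqrt(839).
a_0 = floor(sqrt(839)) = 28; set m_0=0, q_0=1.
Recurrence: m' = q*a - m,  q' = (d - m'^2)/q,  a' = floor((a_0 + m')/q').
  step 1: m=28, q=55, a=1
  step 2: m=27, q=2, a=27
  step 3: m=27, q=55, a=1
  step 4: m=28, q=1, a=56
a_4 = 2*a_0 = 56, so the period closes here.
sqrt(839) = [28; 1, 27, 1, 56]
Period length = 4

4


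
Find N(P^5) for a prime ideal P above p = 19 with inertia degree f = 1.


N(P^a) = p^(a*f)
= 19^(5*1)
= 19^5
= 2476099

2476099


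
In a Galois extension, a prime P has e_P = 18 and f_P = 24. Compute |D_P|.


|D_P| = e * f
= 18 * 24
= 432

432


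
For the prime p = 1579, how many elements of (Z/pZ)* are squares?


For prime p, the number of non-zero quadratic residues is (p-1)/2.
= (1579-1)/2
= 789

789


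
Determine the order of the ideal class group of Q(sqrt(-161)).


K = Q(sqrt(-161)). d mod 4 = 3, so D = disc(K) = 4d = -644
h(K) equals the number of primitive reduced positive-definite forms (a, b, c) = a*x^2 + b*x*y + c*y^2 with b^2 - 4ac = D,
where reduced means |b| <= a <= c, with b >= 0 whenever |b| = a or a = c, and primitive means gcd(a, b, c) = 1.
Reduced forces 3a^2 <= |D| = 644, so 1 <= a <= 14; b must have the parity of D, and c = (b^2 - D)/(4a) must be an integer >= a.
Enumerate a = 1..14, b in [-a, a]:
  a=1: (1, 0, 161)  [1]
  a=2: (2, 2, 81)  [1]
  a=3: (3, -2, 54), (3, 2, 54)  [2]
  a=4: none
  a=5: (5, -4, 33), (5, 4, 33)  [2]
  a=6: (6, -2, 27), (6, 2, 27)  [2]
  a=7: (7, 0, 23)  [1]
  a=8: none
  a=9: (9, -2, 18), (9, 2, 18)  [2]
  a=10: (10, -6, 17), (10, 6, 17)  [2]
  a=11: (11, -4, 15), (11, 4, 15)  [2]
  a=12..13: none
  a=14: (14, 14, 15)  [1]
Total reduced forms: 1 + 1 + 2 + 2 + 2 + 1 + 2 + 2 + 2 + 1 = 16
h = 16

16


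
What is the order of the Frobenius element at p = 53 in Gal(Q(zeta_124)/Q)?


The Frobenius at p in Gal(Q(zeta_n)/Q) = (Z/nZ)* is the class of p, so its order is ord_124(53), the smallest k >= 1 with 53^k = 1 mod 124.
n = 124 = 2^2 * 31, phi(124) = 60; the order divides phi(n).
Divisors of 60: 1, 2, 3, 4, 5, 6, 10, 12, 15, 20, 30, 60
Repeated squaring mod 124: 53^1 = 53, 53^2 = 81, 53^4 = 113, 53^8 = 121, 53^16 = 9, 53^32 = 81
Test divisors in increasing order:
  k=1: 53^1 = 53 mod 124
  k=2: 53^2 = 81 mod 124
  k=3: 53^3 = 81 * 53 = 77 mod 124
  k=4: 53^4 = 113 mod 124
  k=5: 53^5 = 113 * 53 = 37 mod 124
  k=6: 53^6 = 113 * 81 = 101 mod 124
  k=10: 53^10 = 121 * 81 = 5 mod 124
  k=12: 53^12 = 121 * 113 = 33 mod 124
  k=15: 53^15 = 121 * 113 * 81 * 53 = 61 mod 124
  k=20: 53^20 = 9 * 113 = 25 mod 124
  k=30: 53^30 = 9 * 121 * 113 * 81 = 1 mod 124  <- first divisor giving 1
Order = 30

30


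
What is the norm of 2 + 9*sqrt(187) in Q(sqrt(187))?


N(a + b*sqrt(d)) = a^2 - d*b^2
= (2)^2 - (187)*(9)^2
= 4 - 15147
= -15143

-15143


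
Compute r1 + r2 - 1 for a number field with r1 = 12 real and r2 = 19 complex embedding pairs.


By Dirichlet's unit theorem:
rank = r1 + r2 - 1
= 12 + 19 - 1
= 30

30


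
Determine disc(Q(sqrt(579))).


For K = Q(sqrt(d)) with d squarefree: disc(K) = d if d = 1 mod 4, and disc(K) = 4d if d = 2 or 3 mod 4.
Here d = 579, and d mod 4 = 3.
d = 3 mod 4, not 1 (O_K = Z[sqrt(d)]), so disc(K) = 4d = 4 * (579) = 2316

2316


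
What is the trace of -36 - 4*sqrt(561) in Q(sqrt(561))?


Tr(a + b*sqrt(d)) = (a + b*sqrt(d)) + (a - b*sqrt(d)) = 2a
= 2 * (-36)
= -72

-72


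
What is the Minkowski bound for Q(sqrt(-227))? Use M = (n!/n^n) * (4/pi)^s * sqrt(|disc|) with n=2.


d = -227, d mod 4 = 1, so disc(K) = d = -227; |disc(K)| = 227
Imaginary quadratic field, so n = 2, s = r2 = 1, r1 = 0
M = (n!/n^n) * (4/pi)^s * sqrt(|disc(K)|) = (2!/2^2) * (4/pi)^1 * sqrt(227)
= 0.5 * 1.273240 * 15.066519
= 9.5916

9.5916


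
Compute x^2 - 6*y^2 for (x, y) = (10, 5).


x^2 - d*y^2
= 10^2 - 6*5^2
= 100 - 150
= -50

-50


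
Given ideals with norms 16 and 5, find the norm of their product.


N(IJ) = N(I) * N(J)
= 16 * 5
= 80

80


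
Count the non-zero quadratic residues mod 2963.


For prime p, the number of non-zero quadratic residues is (p-1)/2.
= (2963-1)/2
= 1481

1481


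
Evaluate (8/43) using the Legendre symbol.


p = 43 is prime, so compute (8/43) with the reciprocity algorithm (Jacobi-symbol steps: pull out 2s via (2/n), flip via reciprocity, reduce):
  pull out 2: (2/43) = -1  (since 43 mod 8 = 3)
  pull out 2: (2/43) = -1  (since 43 mod 8 = 3)
  pull out 2: (2/43) = -1  (since 43 mod 8 = 3)
  (1/43) = 1
Product of signs = -1
(8/43) = -1

-1


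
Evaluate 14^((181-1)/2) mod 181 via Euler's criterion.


p = 181 is prime and the exponent is (p-1)/2 = 90, so by Euler's criterion 14^90 = (14/181) = +1 or -1 mod 181.
Compute by square-and-multiply:
  90 = 64 + 16 + 8 + 2 (binary 1011010)
  Repeated squaring mod 181: 14^1 = 14, 14^2 = 15, 14^4 = 44, 14^8 = 126, 14^16 = 129, 14^32 = 170, 14^64 = 121
  14^90 = 14^64 * 14^16 * 14^8 * 14^2 = 121 * 129 * 126 * 15 mod 181
    121 * 129 = 15609 = 43 mod 181
    43 * 126 = 5418 = 169 mod 181
    169 * 15 = 2535 = 1 mod 181
  14^90 = 1 mod 181
Result 1: 14 is a quadratic residue mod 181.
14^90 mod 181 = 1

1


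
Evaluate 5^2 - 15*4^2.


x^2 - d*y^2
= 5^2 - 15*4^2
= 25 - 240
= -215

-215


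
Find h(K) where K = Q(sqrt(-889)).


K = Q(sqrt(-889)). d mod 4 = 3, so D = disc(K) = 4d = -3556
h(K) equals the number of primitive reduced positive-definite forms (a, b, c) = a*x^2 + b*x*y + c*y^2 with b^2 - 4ac = D,
where reduced means |b| <= a <= c, with b >= 0 whenever |b| = a or a = c, and primitive means gcd(a, b, c) = 1.
Reduced forces 3a^2 <= |D| = 3556, so 1 <= a <= 34; b must have the parity of D, and c = (b^2 - D)/(4a) must be an integer >= a.
Enumerate a = 1..34, b in [-a, a]:
  a=1: (1, 0, 889)  [1]
  a=2: (2, 2, 445)  [1]
  a=3..4: none
  a=5: (5, -2, 178), (5, 2, 178)  [2]
  a=6: none
  a=7: (7, 0, 127)  [1]
  a=8..9: none
  a=10: (10, -2, 89), (10, 2, 89)  [2]
  a=11..13: none
  a=14: (14, 14, 67)  [1]
  a=15..18: none
  a=19: (19, -4, 47), (19, 4, 47)  [2]
  a=20..22: none
  a=23: (23, -20, 43), (23, 20, 43)  [2]
  a=24: none
  a=25: (25, -12, 37), (25, 12, 37)  [2]
  a=26..30: none
  a=31: (31, -28, 35), (31, 28, 35)  [2]
  a=32..34: none
Total reduced forms: 1 + 1 + 2 + 1 + 2 + 1 + 2 + 2 + 2 + 2 = 16
h = 16

16


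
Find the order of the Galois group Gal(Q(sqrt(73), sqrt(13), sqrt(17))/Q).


The 3 square roots of distinct primes are multiplicatively independent over Q,
so [K:Q] = 2^3 and Gal(K/Q) is isomorphic to (Z/2Z)^3.
|Gal| = 2^3 = 8

8


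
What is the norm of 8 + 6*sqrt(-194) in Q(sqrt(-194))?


N(a + b*sqrt(d)) = a^2 - d*b^2
= (8)^2 - (-194)*(6)^2
= 64 + 6984
= 7048

7048


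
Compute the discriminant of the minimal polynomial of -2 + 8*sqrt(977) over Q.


The element -2 + 8*sqrt(977) has minimal polynomial:
x^2 + 4*x - 62524
Discriminant = (4)^2 - 4*(-62524)
= 16 + 250096
= 250112

250112


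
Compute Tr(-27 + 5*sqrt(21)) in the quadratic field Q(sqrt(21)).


Tr(a + b*sqrt(d)) = (a + b*sqrt(d)) + (a - b*sqrt(d)) = 2a
= 2 * (-27)
= -54

-54


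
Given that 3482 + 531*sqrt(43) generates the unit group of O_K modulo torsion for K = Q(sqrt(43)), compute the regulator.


epsilon = 3482 + 531*sqrt(43)
= 6963.9999
R = ln(6963.9999)
= 8.8485

8.8485


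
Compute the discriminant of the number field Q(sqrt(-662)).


For K = Q(sqrt(d)) with d squarefree: disc(K) = d if d = 1 mod 4, and disc(K) = 4d if d = 2 or 3 mod 4.
Here d = -662, and d mod 4 = 2.
d = 2 mod 4, not 1 (O_K = Z[sqrt(d)]), so disc(K) = 4d = 4 * (-662) = -2648

-2648


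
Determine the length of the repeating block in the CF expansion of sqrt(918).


Run the CF algorithm for sqrt(918).
a_0 = floor(sqrt(918)) = 30; set m_0=0, q_0=1.
Recurrence: m' = q*a - m,  q' = (d - m'^2)/q,  a' = floor((a_0 + m')/q').
  step 1: m=30, q=18, a=3
  step 2: m=24, q=19, a=2
  step 3: m=14, q=38, a=1
  step 4: m=24, q=9, a=6
  step 5: m=30, q=2, a=30
  step 6: m=30, q=9, a=6
  step 7: m=24, q=38, a=1
  step 8: m=14, q=19, a=2
  step 9: m=24, q=18, a=3
  step 10: m=30, q=1, a=60
a_10 = 2*a_0 = 60, so the period closes here.
sqrt(918) = [30; 3, 2, 1, 6, 30, 6, 1, 2, 3, 60]
Period length = 10

10


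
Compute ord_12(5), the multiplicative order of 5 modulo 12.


We want ord_12(5), the smallest k >= 1 with 5^k = 1 mod 12.
n = 12 = 2^2 * 3, phi(12) = 4; the order divides phi(n).
Divisors of 4: 1, 2, 4
Repeated squaring mod 12: 5^1 = 5, 5^2 = 1, 5^4 = 1
Test divisors in increasing order:
  k=1: 5^1 = 5 mod 12
  k=2: 5^2 = 1 mod 12  <- first divisor giving 1
Order = 2

2


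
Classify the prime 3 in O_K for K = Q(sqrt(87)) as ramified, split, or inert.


K = Q(sqrt(87)). Since d mod 4 = 3, disc(K) = 348.
Check p | disc: 348 mod 3 = 0.
p divides disc, so p ramifies: (p) = P^2 with e=2, f=1, g=1.
Therefore p is ramified.

ramified


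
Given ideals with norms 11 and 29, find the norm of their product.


N(IJ) = N(I) * N(J)
= 11 * 29
= 319

319


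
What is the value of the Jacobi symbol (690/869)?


Compute (690/869) via quadratic reciprocity:
  pull out 2: (2/869) = -1  (since 869 mod 8 = 5)
  reciprocity: (345/869) -> +(869/345)
  reduce: (179/345)
  reciprocity: (179/345) -> +(345/179)
  reduce: (166/179)
  pull out 2: (2/179) = -1  (since 179 mod 8 = 3)
  reciprocity: (83/179) -> -(179/83)
  reduce: (13/83)
  reciprocity: (13/83) -> +(83/13)
  reduce: (5/13)
  reciprocity: (5/13) -> +(13/5)
  reduce: (3/5)
  reciprocity: (3/5) -> +(5/3)
  reduce: (2/3)
  pull out 2: (2/3) = -1  (since 3 mod 8 = 3)
  (1/3) = 1
Product of signs = 1

1


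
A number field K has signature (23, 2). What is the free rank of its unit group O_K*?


By Dirichlet's unit theorem:
rank = r1 + r2 - 1
= 23 + 2 - 1
= 24

24


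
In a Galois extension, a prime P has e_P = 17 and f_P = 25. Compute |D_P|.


|D_P| = e * f
= 17 * 25
= 425

425


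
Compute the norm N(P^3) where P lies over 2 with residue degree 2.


N(P^a) = p^(a*f)
= 2^(3*2)
= 2^6
= 64

64


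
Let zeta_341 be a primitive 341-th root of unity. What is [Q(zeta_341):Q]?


The degree equals Euler's totient phi(341).
341 = 11 * 31
phi(341) = 300

300


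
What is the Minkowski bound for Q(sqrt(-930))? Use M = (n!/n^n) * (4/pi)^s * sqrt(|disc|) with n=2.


d = -930, d mod 4 = 2, so disc(K) = 4d = -3720; |disc(K)| = 3720
Imaginary quadratic field, so n = 2, s = r2 = 1, r1 = 0
M = (n!/n^n) * (4/pi)^s * sqrt(|disc(K)|) = (2!/2^2) * (4/pi)^1 * sqrt(3720)
= 0.5 * 1.273240 * 60.991803
= 38.8286

38.8286


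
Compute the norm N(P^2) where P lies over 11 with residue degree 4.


N(P^a) = p^(a*f)
= 11^(2*4)
= 11^8
= 214358881

214358881


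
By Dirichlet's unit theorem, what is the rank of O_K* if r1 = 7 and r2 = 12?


By Dirichlet's unit theorem:
rank = r1 + r2 - 1
= 7 + 12 - 1
= 18

18


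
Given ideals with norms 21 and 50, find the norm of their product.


N(IJ) = N(I) * N(J)
= 21 * 50
= 1050

1050


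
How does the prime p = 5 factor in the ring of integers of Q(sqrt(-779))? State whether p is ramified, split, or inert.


K = Q(sqrt(-779)). Since d mod 4 = 1, disc(K) = -779.
Check p | disc: -779 mod 5 = 1.
p does not divide disc. Compute Legendre symbol (d/p):
1^((5-1)/2) mod 5 = 1
(d/p) = 1, so p splits: (p) = P*P' with e=1, f=1, g=2.
Therefore p is split.

split


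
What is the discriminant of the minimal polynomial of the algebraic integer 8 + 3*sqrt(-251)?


The element 8 + 3*sqrt(-251) has minimal polynomial:
x^2 - 16*x + 2323
Discriminant = (-16)^2 - 4*(2323)
= 256 - 9292
= -9036

-9036


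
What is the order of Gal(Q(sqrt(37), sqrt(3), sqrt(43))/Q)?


The 3 square roots of distinct primes are multiplicatively independent over Q,
so [K:Q] = 2^3 and Gal(K/Q) is isomorphic to (Z/2Z)^3.
|Gal| = 2^3 = 8

8


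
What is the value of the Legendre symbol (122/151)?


p = 151 is prime, so compute (122/151) with the reciprocity algorithm (Jacobi-symbol steps: pull out 2s via (2/n), flip via reciprocity, reduce):
  pull out 2: (2/151) = +1  (since 151 mod 8 = 7)
  reciprocity: (61/151) -> +(151/61)
  reduce: (29/61)
  reciprocity: (29/61) -> +(61/29)
  reduce: (3/29)
  reciprocity: (3/29) -> +(29/3)
  reduce: (2/3)
  pull out 2: (2/3) = -1  (since 3 mod 8 = 3)
  (1/3) = 1
Product of signs = -1
(122/151) = -1

-1


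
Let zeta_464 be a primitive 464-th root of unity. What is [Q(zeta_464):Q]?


The degree equals Euler's totient phi(464).
464 = 2^4 * 29
phi(464) = 224

224


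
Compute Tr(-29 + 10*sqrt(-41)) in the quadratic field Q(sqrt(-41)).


Tr(a + b*sqrt(d)) = (a + b*sqrt(d)) + (a - b*sqrt(d)) = 2a
= 2 * (-29)
= -58

-58


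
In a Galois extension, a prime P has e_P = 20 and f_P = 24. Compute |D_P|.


|D_P| = e * f
= 20 * 24
= 480

480


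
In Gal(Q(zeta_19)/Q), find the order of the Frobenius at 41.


The Frobenius at p in Gal(Q(zeta_n)/Q) = (Z/nZ)* is the class of p, so its order is ord_19(41), the smallest k >= 1 with 41^k = 1 mod 19.
n = 19 = 19, phi(19) = 18; the order divides phi(n).
Divisors of 18: 1, 2, 3, 6, 9, 18
Repeated squaring mod 19: 41^1 = 3, 41^2 = 9, 41^4 = 5, 41^8 = 6, 41^16 = 17
Test divisors in increasing order:
  k=1: 41^1 = 3 mod 19
  k=2: 41^2 = 9 mod 19
  k=3: 41^3 = 9 * 3 = 8 mod 19
  k=6: 41^6 = 5 * 9 = 7 mod 19
  k=9: 41^9 = 6 * 3 = 18 mod 19
  k=18: 41^18 = 17 * 9 = 1 mod 19  <- first divisor giving 1
Order = 18

18


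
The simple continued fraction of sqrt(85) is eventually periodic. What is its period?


Run the CF algorithm for sqrt(85).
a_0 = floor(sqrt(85)) = 9; set m_0=0, q_0=1.
Recurrence: m' = q*a - m,  q' = (d - m'^2)/q,  a' = floor((a_0 + m')/q').
  step 1: m=9, q=4, a=4
  step 2: m=7, q=9, a=1
  step 3: m=2, q=9, a=1
  step 4: m=7, q=4, a=4
  step 5: m=9, q=1, a=18
a_5 = 2*a_0 = 18, so the period closes here.
sqrt(85) = [9; 4, 1, 1, 4, 18]
Period length = 5

5


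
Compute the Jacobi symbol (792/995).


Compute (792/995) via quadratic reciprocity:
  pull out 2: (2/995) = -1  (since 995 mod 8 = 3)
  pull out 2: (2/995) = -1  (since 995 mod 8 = 3)
  pull out 2: (2/995) = -1  (since 995 mod 8 = 3)
  reciprocity: (99/995) -> -(995/99)
  reduce: (5/99)
  reciprocity: (5/99) -> +(99/5)
  reduce: (4/5)
  pull out 2: (2/5) = -1  (since 5 mod 8 = 5)
  pull out 2: (2/5) = -1  (since 5 mod 8 = 5)
  (1/5) = 1
Product of signs = 1

1


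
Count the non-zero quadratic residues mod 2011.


For prime p, the number of non-zero quadratic residues is (p-1)/2.
= (2011-1)/2
= 1005

1005


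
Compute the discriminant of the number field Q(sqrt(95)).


For K = Q(sqrt(d)) with d squarefree: disc(K) = d if d = 1 mod 4, and disc(K) = 4d if d = 2 or 3 mod 4.
Here d = 95, and d mod 4 = 3.
d = 3 mod 4, not 1 (O_K = Z[sqrt(d)]), so disc(K) = 4d = 4 * (95) = 380

380


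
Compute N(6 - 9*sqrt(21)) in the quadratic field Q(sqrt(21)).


N(a + b*sqrt(d)) = a^2 - d*b^2
= (6)^2 - (21)*(-9)^2
= 36 - 1701
= -1665

-1665


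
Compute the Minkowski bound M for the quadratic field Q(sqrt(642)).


d = 642, d mod 4 = 2, so disc(K) = 4d = 2568; |disc(K)| = 2568
Real quadratic field, so n = 2, s = r2 = 0, r1 = 2
M = (n!/n^n) * (4/pi)^s * sqrt(|disc(K)|) = (2!/2^2) * (4/pi)^0 * sqrt(2568)
= 0.5 * 1.000000 * 50.675438
= 25.3377

25.3377


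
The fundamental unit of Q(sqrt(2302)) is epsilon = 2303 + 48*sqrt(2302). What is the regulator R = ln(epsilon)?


epsilon = 2303 + 48*sqrt(2302)
= 4605.9998
R = ln(4605.9998)
= 8.4351

8.4351


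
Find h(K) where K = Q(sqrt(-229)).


K = Q(sqrt(-229)). d mod 4 = 3, so D = disc(K) = 4d = -916
h(K) equals the number of primitive reduced positive-definite forms (a, b, c) = a*x^2 + b*x*y + c*y^2 with b^2 - 4ac = D,
where reduced means |b| <= a <= c, with b >= 0 whenever |b| = a or a = c, and primitive means gcd(a, b, c) = 1.
Reduced forces 3a^2 <= |D| = 916, so 1 <= a <= 17; b must have the parity of D, and c = (b^2 - D)/(4a) must be an integer >= a.
Enumerate a = 1..17, b in [-a, a]:
  a=1: (1, 0, 229)  [1]
  a=2: (2, 2, 115)  [1]
  a=3..4: none
  a=5: (5, -2, 46), (5, 2, 46)  [2]
  a=6: none
  a=7: (7, -6, 34), (7, 6, 34)  [2]
  a=8..9: none
  a=10: (10, -2, 23), (10, 2, 23)  [2]
  a=11..13: none
  a=14: (14, -6, 17), (14, 6, 17)  [2]
  a=15..17: none
Total reduced forms: 1 + 1 + 2 + 2 + 2 + 2 = 10
h = 10

10


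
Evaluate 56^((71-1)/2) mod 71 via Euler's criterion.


p = 71 is prime and the exponent is (p-1)/2 = 35, so by Euler's criterion 56^35 = (56/71) = +1 or -1 mod 71.
Compute by square-and-multiply:
  35 = 32 + 2 + 1 (binary 100011)
  Repeated squaring mod 71: 56^1 = 56, 56^2 = 12, 56^4 = 2, 56^8 = 4, 56^16 = 16, 56^32 = 43
  56^35 = 56^32 * 56^2 * 56^1 = 43 * 12 * 56 mod 71
    43 * 12 = 516 = 19 mod 71
    19 * 56 = 1064 = 70 mod 71
  56^35 = 70 mod 71
Result 70 = p - 1 = -1 mod 71: 56 is a quadratic non-residue mod 71. As a residue in [0, p-1] the value is 70.
56^35 mod 71 = 70

70


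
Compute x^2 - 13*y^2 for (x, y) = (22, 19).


x^2 - d*y^2
= 22^2 - 13*19^2
= 484 - 4693
= -4209

-4209


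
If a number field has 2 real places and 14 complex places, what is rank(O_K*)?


By Dirichlet's unit theorem:
rank = r1 + r2 - 1
= 2 + 14 - 1
= 15

15


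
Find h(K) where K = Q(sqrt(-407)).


K = Q(sqrt(-407)). d mod 4 = 1, so D = disc(K) = d = -407
h(K) equals the number of primitive reduced positive-definite forms (a, b, c) = a*x^2 + b*x*y + c*y^2 with b^2 - 4ac = D,
where reduced means |b| <= a <= c, with b >= 0 whenever |b| = a or a = c, and primitive means gcd(a, b, c) = 1.
Reduced forces 3a^2 <= |D| = 407, so 1 <= a <= 11; b must have the parity of D, and c = (b^2 - D)/(4a) must be an integer >= a.
Enumerate a = 1..11, b in [-a, a]:
  a=1: (1, 1, 102)  [1]
  a=2: (2, -1, 51), (2, 1, 51)  [2]
  a=3: (3, -1, 34), (3, 1, 34)  [2]
  a=4: (4, -3, 26), (4, 3, 26)  [2]
  a=5: none
  a=6: (6, -5, 18), (6, -1, 17), (6, 1, 17), (6, 5, 18)  [4]
  a=7: none
  a=8: (8, -3, 13), (8, 3, 13)  [2]
  a=9: (9, -5, 12), (9, 5, 12)  [2]
  a=10: none
  a=11: (11, 11, 12)  [1]
Total reduced forms: 1 + 2 + 2 + 2 + 4 + 2 + 2 + 1 = 16
h = 16

16


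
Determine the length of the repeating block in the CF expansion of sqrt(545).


Run the CF algorithm for sqrt(545).
a_0 = floor(sqrt(545)) = 23; set m_0=0, q_0=1.
Recurrence: m' = q*a - m,  q' = (d - m'^2)/q,  a' = floor((a_0 + m')/q').
  step 1: m=23, q=16, a=2
  step 2: m=9, q=29, a=1
  step 3: m=20, q=5, a=8
  step 4: m=20, q=29, a=1
  step 5: m=9, q=16, a=2
  step 6: m=23, q=1, a=46
a_6 = 2*a_0 = 46, so the period closes here.
sqrt(545) = [23; 2, 1, 8, 1, 2, 46]
Period length = 6

6


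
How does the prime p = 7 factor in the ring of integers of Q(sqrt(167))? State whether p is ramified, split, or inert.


K = Q(sqrt(167)). Since d mod 4 = 3, disc(K) = 668.
Check p | disc: 668 mod 7 = 3.
p does not divide disc. Compute Legendre symbol (d/p):
6^((7-1)/2) mod 7 = -1
(d/p) = -1, so p is inert: (p) stays prime with e=1, f=2, g=1.
Therefore p is inert.

inert


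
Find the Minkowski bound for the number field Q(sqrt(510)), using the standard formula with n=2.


d = 510, d mod 4 = 2, so disc(K) = 4d = 2040; |disc(K)| = 2040
Real quadratic field, so n = 2, s = r2 = 0, r1 = 2
M = (n!/n^n) * (4/pi)^s * sqrt(|disc(K)|) = (2!/2^2) * (4/pi)^0 * sqrt(2040)
= 0.5 * 1.000000 * 45.166359
= 22.5832

22.5832


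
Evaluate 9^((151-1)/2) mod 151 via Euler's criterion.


p = 151 is prime and the exponent is (p-1)/2 = 75, so by Euler's criterion 9^75 = (9/151) = +1 or -1 mod 151.
Compute by square-and-multiply:
  75 = 64 + 8 + 2 + 1 (binary 1001011)
  Repeated squaring mod 151: 9^1 = 9, 9^2 = 81, 9^4 = 68, 9^8 = 94, 9^16 = 78, 9^32 = 44, 9^64 = 124
  9^75 = 9^64 * 9^8 * 9^2 * 9^1 = 124 * 94 * 81 * 9 mod 151
    124 * 94 = 11656 = 29 mod 151
    29 * 81 = 2349 = 84 mod 151
    84 * 9 = 756 = 1 mod 151
  9^75 = 1 mod 151
Result 1: 9 is a quadratic residue mod 151.
9^75 mod 151 = 1

1


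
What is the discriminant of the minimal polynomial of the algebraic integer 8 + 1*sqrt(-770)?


The element 8 + 1*sqrt(-770) has minimal polynomial:
x^2 - 16*x + 834
Discriminant = (-16)^2 - 4*(834)
= 256 - 3336
= -3080

-3080


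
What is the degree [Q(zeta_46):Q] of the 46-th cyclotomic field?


The degree equals Euler's totient phi(46).
46 = 2 * 23
phi(46) = 22

22


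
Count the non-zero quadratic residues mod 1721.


For prime p, the number of non-zero quadratic residues is (p-1)/2.
= (1721-1)/2
= 860

860


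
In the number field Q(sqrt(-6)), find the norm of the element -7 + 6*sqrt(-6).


N(a + b*sqrt(d)) = a^2 - d*b^2
= (-7)^2 - (-6)*(6)^2
= 49 + 216
= 265

265


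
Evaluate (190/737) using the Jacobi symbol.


Compute (190/737) via quadratic reciprocity:
  pull out 2: (2/737) = +1  (since 737 mod 8 = 1)
  reciprocity: (95/737) -> +(737/95)
  reduce: (72/95)
  pull out 2: (2/95) = +1  (since 95 mod 8 = 7)
  pull out 2: (2/95) = +1  (since 95 mod 8 = 7)
  pull out 2: (2/95) = +1  (since 95 mod 8 = 7)
  reciprocity: (9/95) -> +(95/9)
  reduce: (5/9)
  reciprocity: (5/9) -> +(9/5)
  reduce: (4/5)
  pull out 2: (2/5) = -1  (since 5 mod 8 = 5)
  pull out 2: (2/5) = -1  (since 5 mod 8 = 5)
  (1/5) = 1
Product of signs = 1

1


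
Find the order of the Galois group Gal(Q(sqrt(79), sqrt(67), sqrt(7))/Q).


The 3 square roots of distinct primes are multiplicatively independent over Q,
so [K:Q] = 2^3 and Gal(K/Q) is isomorphic to (Z/2Z)^3.
|Gal| = 2^3 = 8

8


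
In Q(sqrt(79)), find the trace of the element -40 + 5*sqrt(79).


Tr(a + b*sqrt(d)) = (a + b*sqrt(d)) + (a - b*sqrt(d)) = 2a
= 2 * (-40)
= -80

-80


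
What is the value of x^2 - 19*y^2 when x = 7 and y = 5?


x^2 - d*y^2
= 7^2 - 19*5^2
= 49 - 475
= -426

-426


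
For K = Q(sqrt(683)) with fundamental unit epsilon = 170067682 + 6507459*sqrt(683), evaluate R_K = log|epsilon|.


epsilon = 170067682 + 6507459*sqrt(683)
= 3.4014e+08
R = ln(3.4014e+08)
= 19.6449

19.6449


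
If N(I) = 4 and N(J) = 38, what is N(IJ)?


N(IJ) = N(I) * N(J)
= 4 * 38
= 152

152


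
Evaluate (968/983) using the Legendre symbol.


p = 983 is prime, so compute (968/983) with the reciprocity algorithm (Jacobi-symbol steps: pull out 2s via (2/n), flip via reciprocity, reduce):
  pull out 2: (2/983) = +1  (since 983 mod 8 = 7)
  pull out 2: (2/983) = +1  (since 983 mod 8 = 7)
  pull out 2: (2/983) = +1  (since 983 mod 8 = 7)
  reciprocity: (121/983) -> +(983/121)
  reduce: (15/121)
  reciprocity: (15/121) -> +(121/15)
  reduce: (1/15)
  (1/15) = 1
Product of signs = 1
(968/983) = 1

1


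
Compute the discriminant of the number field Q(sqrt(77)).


For K = Q(sqrt(d)) with d squarefree: disc(K) = d if d = 1 mod 4, and disc(K) = 4d if d = 2 or 3 mod 4.
Here d = 77, and d mod 4 = 1.
d = 1 mod 4 (O_K = Z[(1+sqrt(d))/2]), so disc(K) = d = 77

77


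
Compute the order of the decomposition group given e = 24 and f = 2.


|D_P| = e * f
= 24 * 2
= 48

48


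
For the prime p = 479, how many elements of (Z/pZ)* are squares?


For prime p, the number of non-zero quadratic residues is (p-1)/2.
= (479-1)/2
= 239

239


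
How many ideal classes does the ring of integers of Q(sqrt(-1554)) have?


K = Q(sqrt(-1554)). d mod 4 = 2, so D = disc(K) = 4d = -6216
h(K) equals the number of primitive reduced positive-definite forms (a, b, c) = a*x^2 + b*x*y + c*y^2 with b^2 - 4ac = D,
where reduced means |b| <= a <= c, with b >= 0 whenever |b| = a or a = c, and primitive means gcd(a, b, c) = 1.
Reduced forces 3a^2 <= |D| = 6216, so 1 <= a <= 45; b must have the parity of D, and c = (b^2 - D)/(4a) must be an integer >= a.
Enumerate a = 1..45, b in [-a, a]:
  a=1: (1, 0, 1554)  [1]
  a=2: (2, 0, 777)  [1]
  a=3: (3, 0, 518)  [1]
  a=4: none
  a=5: (5, -2, 311), (5, 2, 311)  [2]
  a=6: (6, 0, 259)  [1]
  a=7: (7, 0, 222)  [1]
  a=8..9: none
  a=10: (10, -8, 157), (10, 8, 157)  [2]
  a=11..13: none
  a=14: (14, 0, 111)  [1]
  a=15: (15, -12, 106), (15, 12, 106)  [2]
  a=16..18: none
  a=19: (19, -4, 82), (19, 4, 82)  [2]
  a=20: none
  a=21: (21, 0, 74)  [1]
  a=22..24: none
  a=25: (25, -22, 67), (25, 22, 67)  [2]
  a=26..29: none
  a=30: (30, -12, 53), (30, 12, 53)  [2]
  a=31..34: none
  a=35: (35, -28, 50), (35, 28, 50)  [2]
  a=36: none
  a=37: (37, 0, 42)  [1]
  a=38: (38, -4, 41), (38, 4, 41)  [2]
  a=39..45: none
Total reduced forms: 1 + 1 + 1 + 2 + 1 + 1 + 2 + 1 + 2 + 2 + 1 + 2 + 2 + 2 + 1 + 2 = 24
h = 24

24
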